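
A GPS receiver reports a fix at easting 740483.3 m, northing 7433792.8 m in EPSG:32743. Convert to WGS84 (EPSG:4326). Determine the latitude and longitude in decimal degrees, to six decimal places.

Zone 43S: λ₀ = 75°, k₀ = 0.9996, false easting 500000 m, false northing 10000000 m.
Meridian distance M = (N − FN)/k₀ = -2567234.1 m.
Inverse transverse Mercator on WGS84 gives φ = -23.18739997°, λ = 77.34940041°.

lat -23.187400°, lon 77.349400°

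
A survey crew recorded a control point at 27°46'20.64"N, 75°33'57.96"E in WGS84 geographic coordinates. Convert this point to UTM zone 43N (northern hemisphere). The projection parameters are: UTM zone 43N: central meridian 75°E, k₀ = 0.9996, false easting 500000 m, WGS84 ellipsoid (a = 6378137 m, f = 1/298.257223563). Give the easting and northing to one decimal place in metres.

E 555777.4 m, N 3072118.8 m

Zone 43 central meridian λ₀ = 6×43 − 183 = 75°; Δλ = +0.5661°.
Transverse Mercator on WGS84 with k₀ = 0.9996 gives E = 555777.407 m, N = 3072118.767 m.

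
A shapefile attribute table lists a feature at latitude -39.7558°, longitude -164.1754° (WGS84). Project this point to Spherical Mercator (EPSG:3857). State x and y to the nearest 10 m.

x -18275920 m, y -4830520 m

Web Mercator is spherical with R = a = 6378137 m.
x = R·λ = 6378137 × -2.865401281 = -18275921.929 m.
y = R·ln tan(π/4 + φ/2) = 6378137 × -0.757355792 = -4830518.999 m.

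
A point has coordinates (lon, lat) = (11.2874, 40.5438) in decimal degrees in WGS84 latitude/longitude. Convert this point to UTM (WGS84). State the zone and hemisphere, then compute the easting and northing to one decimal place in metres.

Longitude 11.2874° lies in the 6° band [6°, 12°), giving zone 32; latitude is north of the equator, so 32N.
Zone 32 central meridian λ₀ = 6×32 − 183 = 9°; Δλ = +2.2874°.
Transverse Mercator on WGS84 with k₀ = 0.9996 gives E = 693702.187 m, N = 4490630.641 m.

Zone 32N: E 693702.2 m, N 4490630.6 m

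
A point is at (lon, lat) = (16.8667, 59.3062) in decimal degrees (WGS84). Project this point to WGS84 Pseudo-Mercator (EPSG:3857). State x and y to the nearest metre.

Web Mercator is spherical with R = a = 6378137 m.
x = R·λ = 6378137 × 0.294379449 = 1877592.455 m.
y = R·ln tan(π/4 + φ/2) = 6378137 × 1.292989606 = 8246864.848 m.

x 1877592 m, y 8246865 m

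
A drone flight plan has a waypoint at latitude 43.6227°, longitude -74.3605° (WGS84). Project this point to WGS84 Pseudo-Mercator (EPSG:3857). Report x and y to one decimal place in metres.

x -8277773.0 m, y 5407238.6 m

Web Mercator is spherical with R = a = 6378137 m.
x = R·λ = 6378137 × -1.297835558 = -8277772.995 m.
y = R·ln tan(π/4 + φ/2) = 6378137 × 0.847777115 = 5407238.588 m.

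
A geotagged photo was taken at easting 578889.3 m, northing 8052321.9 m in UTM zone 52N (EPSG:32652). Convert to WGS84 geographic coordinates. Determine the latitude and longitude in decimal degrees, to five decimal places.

lat 72.55440°, lon 131.35810°

Zone 52N: λ₀ = 129°, k₀ = 0.9996, false easting 500000 m.
Meridian distance M = (N − FN)/k₀ = 8055544.1 m.
Inverse transverse Mercator on WGS84 gives φ = 72.55439978°, λ = 131.35810053°.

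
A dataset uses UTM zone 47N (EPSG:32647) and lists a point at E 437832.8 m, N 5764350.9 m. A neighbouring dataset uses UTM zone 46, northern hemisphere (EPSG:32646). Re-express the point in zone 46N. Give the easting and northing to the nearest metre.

E 849382 m, N 5776221 m

UTM 47N → geographic: φ = 52.02630004°, λ = 98.09389959°.
UTM 46N (λ₀ = 93°) forward: E = 849382.089 m, N = 5776220.578 m.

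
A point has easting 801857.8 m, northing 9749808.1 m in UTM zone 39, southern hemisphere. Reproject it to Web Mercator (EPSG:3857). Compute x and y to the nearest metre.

x 5979393 m, y -251759 m

Unproject from UTM 39S (λ₀ = 51°) → φ = -2.26099977°, λ = 53.71380032°.
Web Mercator (R = 6378137 m): x = 5979392.900 m, y = -251758.693 m.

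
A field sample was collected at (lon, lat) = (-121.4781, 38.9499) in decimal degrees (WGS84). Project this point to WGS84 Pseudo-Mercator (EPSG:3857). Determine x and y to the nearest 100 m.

Web Mercator is spherical with R = a = 6378137 m.
x = R·λ = 6378137 × -2.120192814 = -13522880.235 m.
y = R·ln tan(π/4 + φ/2) = 6378137 × 0.739165326 = 4714497.716 m.

x -13522900 m, y 4714500 m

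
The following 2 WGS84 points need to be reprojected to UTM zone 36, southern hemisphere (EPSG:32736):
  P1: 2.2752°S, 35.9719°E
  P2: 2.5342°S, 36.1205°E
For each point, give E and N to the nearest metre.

P1: E 830588 m, N 9748180 m; P2: E 847068 m, N 9719475 m

UTM zone 36S: λ₀ = 33°, k₀ = 0.9996.
P1 (-2.2752°, 35.9719°) → (830587.907, 9748180.110) m.
P2 (-2.5342°, 36.1205°) → (847068.304, 9719474.718) m.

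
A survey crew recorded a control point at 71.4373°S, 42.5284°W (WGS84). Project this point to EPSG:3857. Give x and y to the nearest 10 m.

Web Mercator is spherical with R = a = 6378137 m.
x = R·λ = 6378137 × -0.742260606 = -4734239.832 m.
y = R·ln tan(π/4 + φ/2) = 6378137 × -1.811419068 = -11553478.977 m.

x -4734240 m, y -11553480 m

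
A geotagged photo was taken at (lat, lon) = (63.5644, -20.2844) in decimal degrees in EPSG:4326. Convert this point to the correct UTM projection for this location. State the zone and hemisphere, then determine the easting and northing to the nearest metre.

Zone 27N: E 535545 m, N 7048674 m

Longitude -20.2844° lies in the 6° band [-24°, -18°), giving zone 27; latitude is north of the equator, so 27N.
Zone 27 central meridian λ₀ = 6×27 − 183 = -21°; Δλ = +0.7156°.
Transverse Mercator on WGS84 with k₀ = 0.9996 gives E = 535544.848 m, N = 7048674.293 m.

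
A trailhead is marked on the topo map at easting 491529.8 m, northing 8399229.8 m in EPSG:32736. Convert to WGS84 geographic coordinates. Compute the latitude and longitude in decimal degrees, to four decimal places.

Zone 36S: λ₀ = 33°, k₀ = 0.9996, false easting 500000 m, false northing 10000000 m.
Meridian distance M = (N − FN)/k₀ = -1601410.8 m.
Inverse transverse Mercator on WGS84 gives φ = -14.47960003°, λ = 32.92139980°.

lat -14.4796°, lon 32.9214°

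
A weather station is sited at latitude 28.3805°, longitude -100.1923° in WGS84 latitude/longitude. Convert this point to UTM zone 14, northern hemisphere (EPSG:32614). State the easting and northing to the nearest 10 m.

E 383180 m, N 3139930 m

Zone 14 central meridian λ₀ = 6×14 − 183 = -99°; Δλ = -1.1923°.
Transverse Mercator on WGS84 with k₀ = 0.9996 gives E = 383179.764 m, N = 3139931.281 m.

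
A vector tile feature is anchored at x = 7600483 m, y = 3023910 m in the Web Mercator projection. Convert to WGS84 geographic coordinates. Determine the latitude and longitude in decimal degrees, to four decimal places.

lat 26.2003°, lon 68.2763°

R = 6378137 m. λ = x/R = 68.27630046°.
φ = 2·arctan(exp(y/R)) − 90° = 2·arctan(1.60658) − 90° = 26.20029855°.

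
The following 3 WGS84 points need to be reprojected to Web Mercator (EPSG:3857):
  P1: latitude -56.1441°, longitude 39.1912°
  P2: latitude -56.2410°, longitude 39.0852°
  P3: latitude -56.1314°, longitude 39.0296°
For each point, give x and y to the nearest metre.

P1: x 4362744 m, y -7587156 m; P2: x 4350945 m, y -7606542 m; P3: x 4344755 m, y -7584618 m

Web Mercator: x = R·λ, y = R·ln tan(π/4+φ/2), R = 6378137 m.
P1 (-56.1441°, 39.1912°) → (4362744.428, -7587155.535) m.
P2 (-56.2410°, 39.0852°) → (4350944.562, -7606542.297) m.
P3 (-56.1314°, 39.0296°) → (4344755.198, -7584618.273) m.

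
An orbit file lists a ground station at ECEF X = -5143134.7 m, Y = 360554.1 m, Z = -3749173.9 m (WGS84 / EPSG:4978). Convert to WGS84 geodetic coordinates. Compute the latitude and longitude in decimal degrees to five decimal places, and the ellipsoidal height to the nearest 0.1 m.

lat -36.20710°, lon 175.98990°, h 4089.1 m

λ = atan2(Y, X) = 175.98989978°; p = √(X²+Y²) = 5155757.3 m.
Bowring's method on WGS84 (a = 6378137 m, b = 6356752.314 m) gives φ = -36.20710001°, h = 4089.107 m.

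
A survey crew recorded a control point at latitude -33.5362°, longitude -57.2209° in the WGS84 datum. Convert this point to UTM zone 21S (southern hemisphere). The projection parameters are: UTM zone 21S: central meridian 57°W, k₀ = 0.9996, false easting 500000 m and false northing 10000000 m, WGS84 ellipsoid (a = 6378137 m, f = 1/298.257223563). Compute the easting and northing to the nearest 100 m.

Zone 21 central meridian λ₀ = 6×21 − 183 = -57°; Δλ = -0.2209°.
Transverse Mercator on WGS84 with k₀ = 0.9996 gives E = 479490.145 m, N = 6289245.466 m.

E 479500 m, N 6289200 m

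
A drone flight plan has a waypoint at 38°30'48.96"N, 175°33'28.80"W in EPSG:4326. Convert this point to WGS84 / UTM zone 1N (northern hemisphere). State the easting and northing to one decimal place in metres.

Zone 1 central meridian λ₀ = 6×1 − 183 = -177°; Δλ = +1.4420°.
Transverse Mercator on WGS84 with k₀ = 0.9996 gives E = 625718.698 m, N = 4263787.748 m.

E 625718.7 m, N 4263787.7 m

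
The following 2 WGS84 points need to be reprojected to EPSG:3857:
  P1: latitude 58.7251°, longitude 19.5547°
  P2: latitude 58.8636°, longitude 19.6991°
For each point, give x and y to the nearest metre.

P1: x 2176819 m, y 8121206 m; P2: x 2192894 m, y 8150964 m

Web Mercator: x = R·λ, y = R·ln tan(π/4+φ/2), R = 6378137 m.
P1 (58.7251°, 19.5547°) → (2176819.247, 8121206.189) m.
P2 (58.8636°, 19.6991°) → (2192893.781, 8150963.833) m.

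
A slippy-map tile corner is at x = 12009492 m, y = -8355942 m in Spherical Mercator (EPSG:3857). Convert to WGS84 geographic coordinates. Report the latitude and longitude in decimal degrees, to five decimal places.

R = 6378137 m. λ = x/R = 107.88310218°.
φ = 2·arctan(exp(y/R)) − 90° = 2·arctan(0.26980) − 90° = -59.80270175°.

lat -59.80270°, lon 107.88310°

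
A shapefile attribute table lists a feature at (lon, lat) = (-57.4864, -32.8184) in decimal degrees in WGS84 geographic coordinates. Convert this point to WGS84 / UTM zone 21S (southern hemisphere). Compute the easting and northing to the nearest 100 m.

Zone 21 central meridian λ₀ = 6×21 − 183 = -57°; Δλ = -0.4864°.
Transverse Mercator on WGS84 with k₀ = 0.9996 gives E = 454469.457 m, N = 6368740.212 m.

E 454500 m, N 6368700 m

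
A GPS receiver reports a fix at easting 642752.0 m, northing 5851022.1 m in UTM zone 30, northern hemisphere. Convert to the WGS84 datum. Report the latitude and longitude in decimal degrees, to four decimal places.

lat 52.7901°, lon -0.8830°

Zone 30N: λ₀ = -3°, k₀ = 0.9996, false easting 500000 m.
Meridian distance M = (N − FN)/k₀ = 5853363.4 m.
Inverse transverse Mercator on WGS84 gives φ = 52.79010016°, λ = -0.88300003°.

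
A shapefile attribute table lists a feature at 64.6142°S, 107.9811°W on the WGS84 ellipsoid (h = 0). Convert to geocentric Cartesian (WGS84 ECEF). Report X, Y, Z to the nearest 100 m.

X -846400 m, Y -2608000 m, Z -5739400 m

WGS84: a = 6378137 m, e² = 0.006694380; N(φ) = a/√(1−e²sin²φ) = 6395633.797 m.
X = (N+h)·cosφ·cosλ = -846427.312 m; Y = (N+h)·cosφ·sinλ = -2607962.286 m; Z = (N(1−e²)+h)·sinφ = -5739400.773 m.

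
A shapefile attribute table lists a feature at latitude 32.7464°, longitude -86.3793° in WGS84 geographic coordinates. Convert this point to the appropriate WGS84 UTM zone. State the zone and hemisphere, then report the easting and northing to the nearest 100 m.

Longitude -86.3793° lies in the 6° band [-90°, -84°), giving zone 16; latitude is north of the equator, so 16N.
Zone 16 central meridian λ₀ = 6×16 − 183 = -87°; Δλ = +0.6207°.
Transverse Mercator on WGS84 with k₀ = 0.9996 gives E = 558148.994 m, N = 3623343.774 m.

Zone 16N: E 558100 m, N 3623300 m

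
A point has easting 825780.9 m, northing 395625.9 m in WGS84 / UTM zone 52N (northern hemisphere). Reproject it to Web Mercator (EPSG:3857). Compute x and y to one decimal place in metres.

Unproject from UTM 52N (λ₀ = 129°) → φ = 3.57459984°, λ = 131.93210036°.
Web Mercator (R = 6378137 m): x = 14686614.231 m, y = 398181.026 m.

x 14686614.2 m, y 398181.0 m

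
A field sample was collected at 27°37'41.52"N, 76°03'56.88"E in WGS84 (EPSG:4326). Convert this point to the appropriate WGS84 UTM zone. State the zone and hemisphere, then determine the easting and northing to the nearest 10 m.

Longitude 76.0658° lies in the 6° band [72°, 78°), giving zone 43; latitude is north of the equator, so 43N.
Zone 43 central meridian λ₀ = 6×43 − 183 = 75°; Δλ = +1.0658°.
Transverse Mercator on WGS84 with k₀ = 0.9996 gives E = 605153.098 m, N = 3056470.861 m.

Zone 43N: E 605150 m, N 3056470 m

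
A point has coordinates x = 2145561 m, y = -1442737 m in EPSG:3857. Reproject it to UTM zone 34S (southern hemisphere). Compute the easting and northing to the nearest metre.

E 312683 m, N 8578692 m

Web Mercator inverse (R = 6378137 m) → φ = -12.85119740°, λ = 19.27390239°.
UTM 34S forward: E = 312683.031 m, N = 8578691.992 m.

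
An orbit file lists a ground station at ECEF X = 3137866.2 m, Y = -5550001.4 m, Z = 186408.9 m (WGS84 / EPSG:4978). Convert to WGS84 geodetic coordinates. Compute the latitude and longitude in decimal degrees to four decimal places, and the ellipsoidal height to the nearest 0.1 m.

lat 1.6860°, lon -60.5170°, h 240.7 m

λ = atan2(Y, X) = -60.51700035°; p = √(X²+Y²) = 6375634.9 m.
Bowring's method on WGS84 (a = 6378137 m, b = 6356752.314 m) gives φ = 1.68599957°, h = 240.716 m.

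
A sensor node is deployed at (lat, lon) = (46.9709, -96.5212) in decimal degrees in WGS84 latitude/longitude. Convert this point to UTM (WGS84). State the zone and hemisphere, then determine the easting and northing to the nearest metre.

Longitude -96.5212° lies in the 6° band [-102°, -96°), giving zone 14; latitude is north of the equator, so 14N.
Zone 14 central meridian λ₀ = 6×14 − 183 = -99°; Δλ = +2.4788°.
Transverse Mercator on WGS84 with k₀ = 0.9996 gives E = 688550.517 m, N = 5204912.768 m.

Zone 14N: E 688551 m, N 5204913 m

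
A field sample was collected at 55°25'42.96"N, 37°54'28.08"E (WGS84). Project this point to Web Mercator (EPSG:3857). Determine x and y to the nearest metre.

x 4219877 m, y 7445497 m

Web Mercator is spherical with R = a = 6378137 m.
x = R·λ = 6378137 × 0.661615922 = 4219876.993 m.
y = R·ln tan(π/4 + φ/2) = 6378137 × 1.167346662 = 7445496.939 m.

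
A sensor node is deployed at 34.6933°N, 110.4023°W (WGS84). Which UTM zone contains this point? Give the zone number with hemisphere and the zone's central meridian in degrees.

Zone 12N, central meridian -111°

UTM zone = ⌊(λ + 180)/6⌋ + 1; -110.4023° ∈ [-114°, -108°) → zone 12.
Hemisphere: N (φ ≥ 0).
Central meridian λ₀ = 6×12 − 183 = -111°.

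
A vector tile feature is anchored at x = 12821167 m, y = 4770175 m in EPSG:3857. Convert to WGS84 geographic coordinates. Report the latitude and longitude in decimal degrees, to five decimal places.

lat 39.33780°, lon 115.17450°

R = 6378137 m. λ = x/R = 115.17450276°.
φ = 2·arctan(exp(y/R)) − 90° = 2·arctan(2.11255) − 90° = 39.33780222°.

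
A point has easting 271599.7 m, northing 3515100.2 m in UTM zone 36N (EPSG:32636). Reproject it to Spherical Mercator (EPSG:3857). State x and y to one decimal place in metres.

Unproject from UTM 36N (λ₀ = 33°) → φ = 31.74859981°, λ = 30.58879971°.
Web Mercator (R = 6378137 m): x = 3405129.608 m, y = 3730355.497 m.

x 3405129.6 m, y 3730355.5 m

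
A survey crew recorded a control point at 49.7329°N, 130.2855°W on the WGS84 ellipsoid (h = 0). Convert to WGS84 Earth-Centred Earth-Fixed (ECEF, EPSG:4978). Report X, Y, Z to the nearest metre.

WGS84: a = 6378137 m, e² = 0.006694380; N(φ) = a/√(1−e²sin²φ) = 6390603.375 m.
X = (N+h)·cosφ·cosλ = -2670818.046 m; Y = (N+h)·cosφ·sinλ = -3150936.733 m; Z = (N(1−e²)+h)·sinφ = 4843639.744 m.

X -2670818 m, Y -3150937 m, Z 4843640 m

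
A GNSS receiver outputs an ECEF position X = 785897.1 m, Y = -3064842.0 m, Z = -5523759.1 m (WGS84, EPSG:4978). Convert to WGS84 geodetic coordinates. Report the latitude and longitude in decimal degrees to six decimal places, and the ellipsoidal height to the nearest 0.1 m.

λ = atan2(Y, X) = -75.61790066°; p = √(X²+Y²) = 3163999.2 m.
Bowring's method on WGS84 (a = 6378137 m, b = 6356752.314 m) gives φ = -60.36160006°, h = 3737.270 m.

lat -60.361600°, lon -75.617901°, h 3737.3 m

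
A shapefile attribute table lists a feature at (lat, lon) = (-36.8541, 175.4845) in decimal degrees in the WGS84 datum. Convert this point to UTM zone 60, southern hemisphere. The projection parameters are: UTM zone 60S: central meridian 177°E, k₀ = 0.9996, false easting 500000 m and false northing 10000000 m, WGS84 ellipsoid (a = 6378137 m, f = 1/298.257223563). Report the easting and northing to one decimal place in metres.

Zone 60 central meridian λ₀ = 6×60 − 183 = 177°; Δλ = -1.5155°.
Transverse Mercator on WGS84 with k₀ = 0.9996 gives E = 364895.107 m, N = 5920240.766 m.

E 364895.1 m, N 5920240.8 m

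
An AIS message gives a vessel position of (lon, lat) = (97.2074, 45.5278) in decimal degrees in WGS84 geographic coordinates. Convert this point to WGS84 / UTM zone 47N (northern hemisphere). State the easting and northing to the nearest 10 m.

E 360020 m, N 5043150 m

Zone 47 central meridian λ₀ = 6×47 − 183 = 99°; Δλ = -1.7926°.
Transverse Mercator on WGS84 with k₀ = 0.9996 gives E = 360019.222 m, N = 5043147.867 m.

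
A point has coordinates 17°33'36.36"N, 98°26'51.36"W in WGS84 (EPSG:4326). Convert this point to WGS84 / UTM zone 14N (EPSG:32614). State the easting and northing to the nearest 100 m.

E 558600 m, N 1941600 m

Zone 14 central meridian λ₀ = 6×14 − 183 = -99°; Δλ = +0.5524°.
Transverse Mercator on WGS84 with k₀ = 0.9996 gives E = 558622.541 m, N = 1941603.073 m.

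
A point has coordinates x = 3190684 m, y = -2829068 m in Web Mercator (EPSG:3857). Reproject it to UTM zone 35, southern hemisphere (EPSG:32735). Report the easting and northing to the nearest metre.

E 668281 m, N 7276178 m

Web Mercator inverse (R = 6378137 m) → φ = -24.61939673°, λ = 28.66240204°.
UTM 35S forward: E = 668281.100 m, N = 7276177.634 m.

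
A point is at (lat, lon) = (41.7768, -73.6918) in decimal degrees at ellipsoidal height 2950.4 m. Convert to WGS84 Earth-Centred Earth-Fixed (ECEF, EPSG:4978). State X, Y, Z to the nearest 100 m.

X 1338200 m, Y -4574000 m, Z 4229100 m

WGS84: a = 6378137 m, e² = 0.006694380; N(φ) = a/√(1−e²sin²φ) = 6387634.132 m.
X = (N+h)·cosφ·cosλ = 1338242.492 m; Y = (N+h)·cosφ·sinλ = -4574002.277 m; Z = (N(1−e²)+h)·sinφ = 4229113.861 m.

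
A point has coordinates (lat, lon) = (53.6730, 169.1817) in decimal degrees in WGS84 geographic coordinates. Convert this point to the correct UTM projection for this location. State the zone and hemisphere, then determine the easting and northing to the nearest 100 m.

Zone 59N: E 379900 m, N 5948700 m

Longitude 169.1817° lies in the 6° band [168°, 174°), giving zone 59; latitude is north of the equator, so 59N.
Zone 59 central meridian λ₀ = 6×59 − 183 = 171°; Δλ = -1.8183°.
Transverse Mercator on WGS84 with k₀ = 0.9996 gives E = 379885.139 m, N = 5948676.222 m.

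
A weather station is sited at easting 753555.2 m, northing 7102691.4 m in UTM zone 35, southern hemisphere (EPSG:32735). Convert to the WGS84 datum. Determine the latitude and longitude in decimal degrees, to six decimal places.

lat -26.172900°, lon 29.536800°

Zone 35S: λ₀ = 27°, k₀ = 0.9996, false easting 500000 m, false northing 10000000 m.
Meridian distance M = (N − FN)/k₀ = -2898468.0 m.
Inverse transverse Mercator on WGS84 gives φ = -26.17290025°, λ = 29.53680001°.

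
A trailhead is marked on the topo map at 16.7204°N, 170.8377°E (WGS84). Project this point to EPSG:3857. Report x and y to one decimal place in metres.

Web Mercator is spherical with R = a = 6378137 m.
x = R·λ = 6378137 × 2.981680352 = 19017565.772 m.
y = R·ln tan(π/4 + φ/2) = 6378137 × 0.296058564 = 1888302.084 m.

x 19017565.8 m, y 1888302.1 m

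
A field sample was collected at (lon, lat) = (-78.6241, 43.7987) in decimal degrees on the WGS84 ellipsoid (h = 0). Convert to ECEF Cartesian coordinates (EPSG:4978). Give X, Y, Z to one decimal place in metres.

X 909493.7 m, Y -4520398.8 m, Z 4391975.2 m

WGS84: a = 6378137 m, e² = 0.006694380; N(φ) = a/√(1−e²sin²φ) = 6388388.599 m.
X = (N+h)·cosφ·cosλ = 909493.749 m; Y = (N+h)·cosφ·sinλ = -4520398.771 m; Z = (N(1−e²)+h)·sinφ = 4391975.239 m.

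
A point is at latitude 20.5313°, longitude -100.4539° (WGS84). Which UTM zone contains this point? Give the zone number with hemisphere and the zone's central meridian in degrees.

UTM zone = ⌊(λ + 180)/6⌋ + 1; -100.4539° ∈ [-102°, -96°) → zone 14.
Hemisphere: N (φ ≥ 0).
Central meridian λ₀ = 6×14 − 183 = -99°.

Zone 14N, central meridian -99°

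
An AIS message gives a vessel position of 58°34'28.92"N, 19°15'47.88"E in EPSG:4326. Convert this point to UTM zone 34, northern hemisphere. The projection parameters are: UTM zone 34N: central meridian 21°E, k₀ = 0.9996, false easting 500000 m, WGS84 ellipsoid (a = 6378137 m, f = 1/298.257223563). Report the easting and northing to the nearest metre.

Zone 34 central meridian λ₀ = 6×34 − 183 = 21°; Δλ = -1.7367°.
Transverse Mercator on WGS84 with k₀ = 0.9996 gives E = 399001.996 m, N = 6494002.508 m.

E 399002 m, N 6494003 m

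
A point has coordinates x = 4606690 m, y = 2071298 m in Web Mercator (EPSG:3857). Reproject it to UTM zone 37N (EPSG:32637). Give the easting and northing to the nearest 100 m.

E 751900 m, N 2023700 m

Web Mercator inverse (R = 6378137 m) → φ = 18.28810118°, λ = 41.38260036°.
UTM 37N forward: E = 751874.247 m, N = 2023704.431 m.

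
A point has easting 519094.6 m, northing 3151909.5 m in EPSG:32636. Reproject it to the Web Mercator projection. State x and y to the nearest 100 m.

Unproject from UTM 36N (λ₀ = 33°) → φ = 28.49369973°, λ = 33.19509994°.
Web Mercator (R = 6378137 m): x = 3695261.622 m, y = 3311361.830 m.

x 3695300 m, y 3311400 m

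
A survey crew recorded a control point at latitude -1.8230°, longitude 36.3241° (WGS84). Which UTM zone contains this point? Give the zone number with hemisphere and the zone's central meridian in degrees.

UTM zone = ⌊(λ + 180)/6⌋ + 1; 36.3241° ∈ [36°, 42°) → zone 37.
Hemisphere: S (φ < 0).
Central meridian λ₀ = 6×37 − 183 = 39°.

Zone 37S, central meridian 39°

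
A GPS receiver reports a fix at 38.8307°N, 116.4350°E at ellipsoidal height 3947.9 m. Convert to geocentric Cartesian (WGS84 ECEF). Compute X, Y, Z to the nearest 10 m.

X -2216210 m, Y 4457690 m, Z 3980170 m

WGS84: a = 6378137 m, e² = 0.006694380; N(φ) = a/√(1−e²sin²φ) = 6386547.022 m.
X = (N+h)·cosφ·cosλ = -2216210.319 m; Y = (N+h)·cosφ·sinλ = 4457687.390 m; Z = (N(1−e²)+h)·sinφ = 3980168.802 m.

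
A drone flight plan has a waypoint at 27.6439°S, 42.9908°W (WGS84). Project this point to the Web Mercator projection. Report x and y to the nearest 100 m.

x -4785700 m, y -3204200 m

Web Mercator is spherical with R = a = 6378137 m.
x = R·λ = 6378137 × -0.750331008 = -4785713.965 m.
y = R·ln tan(π/4 + φ/2) = 6378137 × -0.502364791 = -3204151.458 m.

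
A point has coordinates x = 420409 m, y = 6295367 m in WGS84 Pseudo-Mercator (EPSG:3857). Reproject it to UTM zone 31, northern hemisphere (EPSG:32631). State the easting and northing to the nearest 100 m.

Web Mercator inverse (R = 6378137 m) → φ = 49.12070276°, λ = 3.77659830°.
UTM 31N forward: E = 556664.728 m, N = 5441164.240 m.

E 556700 m, N 5441200 m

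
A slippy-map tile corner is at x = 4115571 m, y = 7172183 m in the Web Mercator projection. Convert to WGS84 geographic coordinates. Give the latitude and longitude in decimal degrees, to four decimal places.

lat 54.0107°, lon 36.9708°

R = 6378137 m. λ = x/R = 36.97080332°.
φ = 2·arctan(exp(y/R)) − 90° = 2·arctan(3.07866) − 90° = 54.01069997°.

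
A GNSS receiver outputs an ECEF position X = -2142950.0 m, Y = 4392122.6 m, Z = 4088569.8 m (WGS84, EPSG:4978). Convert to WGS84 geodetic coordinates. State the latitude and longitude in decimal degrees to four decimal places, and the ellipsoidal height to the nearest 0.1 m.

λ = atan2(Y, X) = 116.00809993°; p = √(X²+Y²) = 4887021.1 m.
Bowring's method on WGS84 (a = 6378137 m, b = 6356752.314 m) gives φ = 40.10589966°, h = 2458.201 m.

lat 40.1059°, lon 116.0081°, h 2458.2 m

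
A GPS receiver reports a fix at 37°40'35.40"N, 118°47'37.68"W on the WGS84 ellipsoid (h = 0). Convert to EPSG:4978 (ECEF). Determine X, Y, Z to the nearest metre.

WGS84: a = 6378137 m, e² = 0.006694380; N(φ) = a/√(1−e²sin²φ) = 6386127.241 m.
X = (N+h)·cosφ·cosλ = -2434523.201 m; Y = (N+h)·cosφ·sinλ = -4429516.582 m; Z = (N(1−e²)+h)·sinφ = 3877087.106 m.

X -2434523 m, Y -4429517 m, Z 3877087 m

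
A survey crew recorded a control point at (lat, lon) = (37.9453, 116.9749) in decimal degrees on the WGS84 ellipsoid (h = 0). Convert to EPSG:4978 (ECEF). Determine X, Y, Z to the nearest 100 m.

X -2284400 m, Y 4488300 m, Z 3900700 m

WGS84: a = 6378137 m, e² = 0.006694380; N(φ) = a/√(1−e²sin²φ) = 6386224.628 m.
X = (N+h)·cosφ·cosλ = -2284405.085 m; Y = (N+h)·cosφ·sinλ = 4488257.061 m; Z = (N(1−e²)+h)·sinφ = 3900657.794 m.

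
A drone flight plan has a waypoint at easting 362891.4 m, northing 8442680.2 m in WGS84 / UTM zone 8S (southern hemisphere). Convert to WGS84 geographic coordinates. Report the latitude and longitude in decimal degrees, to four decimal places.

Zone 8S: λ₀ = -135°, k₀ = 0.9996, false easting 500000 m, false northing 10000000 m.
Meridian distance M = (N − FN)/k₀ = -1557943.0 m.
Inverse transverse Mercator on WGS84 gives φ = -14.08340029°, λ = -136.26999955°.

lat -14.0834°, lon -136.2700°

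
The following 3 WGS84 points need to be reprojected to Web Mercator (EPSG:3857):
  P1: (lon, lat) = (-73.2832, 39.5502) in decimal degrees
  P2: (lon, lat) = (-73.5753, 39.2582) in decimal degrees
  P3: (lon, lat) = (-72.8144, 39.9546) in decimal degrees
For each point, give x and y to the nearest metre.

Web Mercator: x = R·λ, y = R·ln tan(π/4+φ/2), R = 6378137 m.
P1 (39.5502°, -73.2832°) → (-8157848.508, 4800792.249) m.
P2 (39.2582°, -73.5753°) → (-8190364.931, 4758724.281) m.
P3 (39.9546°, -72.8144°) → (-8105661.930, 4859347.067) m.

P1: x -8157849 m, y 4800792 m; P2: x -8190365 m, y 4758724 m; P3: x -8105662 m, y 4859347 m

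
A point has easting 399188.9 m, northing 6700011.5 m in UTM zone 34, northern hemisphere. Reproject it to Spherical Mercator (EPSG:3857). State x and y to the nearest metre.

Unproject from UTM 34N (λ₀ = 21°) → φ = 60.42380044°, λ = 19.16899998°.
Web Mercator (R = 6378137 m): x = 2133883.317 m, y = 8494702.886 m.

x 2133883 m, y 8494703 m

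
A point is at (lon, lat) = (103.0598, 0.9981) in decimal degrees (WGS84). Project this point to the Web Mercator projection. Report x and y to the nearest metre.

x 11472564 m, y 111114 m

Web Mercator is spherical with R = a = 6378137 m.
x = R·λ = 6378137 × 1.798732836 = 11472564.457 m.
y = R·ln tan(π/4 + φ/2) = 6378137 × 0.017421012 = 111113.604 m.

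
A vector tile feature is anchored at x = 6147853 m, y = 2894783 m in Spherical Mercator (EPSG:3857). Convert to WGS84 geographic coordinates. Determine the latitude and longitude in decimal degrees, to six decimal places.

R = 6378137 m. λ = x/R = 55.22710314°.
φ = 2·arctan(exp(y/R)) − 90° = 2·arctan(1.57438) − 90° = 25.15490305°.

lat 25.154903°, lon 55.227103°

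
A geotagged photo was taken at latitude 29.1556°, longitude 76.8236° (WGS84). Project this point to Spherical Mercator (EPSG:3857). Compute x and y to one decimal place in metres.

Web Mercator is spherical with R = a = 6378137 m.
x = R·λ = 6378137 × 1.340824763 = 8551964.033 m.
y = R·ln tan(π/4 + φ/2) = 6378137 × 0.532360057 = 3395465.374 m.

x 8551964.0 m, y 3395465.4 m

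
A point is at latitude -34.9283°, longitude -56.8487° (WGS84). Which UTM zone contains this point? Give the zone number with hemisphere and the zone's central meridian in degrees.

Zone 21S, central meridian -57°

UTM zone = ⌊(λ + 180)/6⌋ + 1; -56.8487° ∈ [-60°, -54°) → zone 21.
Hemisphere: S (φ < 0).
Central meridian λ₀ = 6×21 − 183 = -57°.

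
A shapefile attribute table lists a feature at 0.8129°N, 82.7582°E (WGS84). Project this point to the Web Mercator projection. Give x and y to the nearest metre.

Web Mercator is spherical with R = a = 6378137 m.
x = R·λ = 6378137 × 1.444403073 = 9212600.683 m.
y = R·ln tan(π/4 + φ/2) = 6378137 × 0.014188257 = 90494.650 m.

x 9212601 m, y 90495 m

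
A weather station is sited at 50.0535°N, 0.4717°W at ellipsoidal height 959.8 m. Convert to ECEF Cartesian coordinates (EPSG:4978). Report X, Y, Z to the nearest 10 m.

X 4103780 m, Y -33790 m, Z 4867350 m

WGS84: a = 6378137 m, e² = 0.006694380; N(φ) = a/√(1−e²sin²φ) = 6390721.789 m.
X = (N+h)·cosφ·cosλ = 4103780.927 m; Y = (N+h)·cosφ·sinλ = -33786.035 m; Z = (N(1−e²)+h)·sinφ = 4867347.823 m.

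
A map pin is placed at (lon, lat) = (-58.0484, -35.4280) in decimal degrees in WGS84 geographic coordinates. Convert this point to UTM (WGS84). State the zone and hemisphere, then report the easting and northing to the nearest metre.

Longitude -58.0484° lies in the 6° band [-60°, -54°), giving zone 21; latitude is south of the equator, so 21S.
Zone 21 central meridian λ₀ = 6×21 − 183 = -57°; Δλ = -1.0484°.
Transverse Mercator on WGS84 with k₀ = 0.9996 gives E = 404830.824 m, N = 6078986.921 m.

Zone 21S: E 404831 m, N 6078987 m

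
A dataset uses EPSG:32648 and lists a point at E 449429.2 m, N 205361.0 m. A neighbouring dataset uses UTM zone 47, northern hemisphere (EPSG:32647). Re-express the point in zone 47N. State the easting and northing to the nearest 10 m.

UTM 48N → geographic: φ = 1.85789999°, λ = 104.54530035°.
UTM 47N (λ₀ = 99°) forward: E = 1117700.452 m, N = 206325.917 m.

E 1117700 m, N 206330 m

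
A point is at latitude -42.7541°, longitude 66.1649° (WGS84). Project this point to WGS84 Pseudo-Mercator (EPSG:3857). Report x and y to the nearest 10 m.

Web Mercator is spherical with R = a = 6378137 m.
x = R·λ = 6378137 × 1.154795354 = 7365442.976 m.
y = R·ln tan(π/4 + φ/2) = 6378137 × -0.826984109 = -5274617.943 m.

x 7365440 m, y -5274620 m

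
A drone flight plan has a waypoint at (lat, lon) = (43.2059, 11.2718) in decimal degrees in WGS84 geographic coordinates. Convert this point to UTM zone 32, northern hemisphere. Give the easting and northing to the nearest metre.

E 684554 m, N 4786186 m

Zone 32 central meridian λ₀ = 6×32 − 183 = 9°; Δλ = +2.2718°.
Transverse Mercator on WGS84 with k₀ = 0.9996 gives E = 684554.279 m, N = 4786185.648 m.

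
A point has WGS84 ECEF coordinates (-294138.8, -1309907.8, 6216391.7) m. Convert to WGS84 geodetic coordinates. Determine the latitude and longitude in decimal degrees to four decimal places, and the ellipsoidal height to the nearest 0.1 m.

λ = atan2(Y, X) = -102.65579891°; p = √(X²+Y²) = 1342526.0 m.
Bowring's method on WGS84 (a = 6378137 m, b = 6356752.314 m) gives φ = 77.89239959°, h = 2008.559 m.

lat 77.8924°, lon -102.6558°, h 2008.6 m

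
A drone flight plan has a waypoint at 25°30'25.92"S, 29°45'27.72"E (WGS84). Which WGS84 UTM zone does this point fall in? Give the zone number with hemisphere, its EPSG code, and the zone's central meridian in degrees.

Zone 35S (EPSG:32735), central meridian 27°

UTM zone = ⌊(λ + 180)/6⌋ + 1; 29.7577° ∈ [24°, 30°) → zone 35.
Hemisphere: S (φ < 0).
Central meridian λ₀ = 6×35 − 183 = 27°.
EPSG code: 32735.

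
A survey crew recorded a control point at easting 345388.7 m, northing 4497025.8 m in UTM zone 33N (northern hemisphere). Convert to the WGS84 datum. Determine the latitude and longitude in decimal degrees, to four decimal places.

lat 40.6096°, lon 13.1724°

Zone 33N: λ₀ = 15°, k₀ = 0.9996, false easting 500000 m.
Meridian distance M = (N − FN)/k₀ = 4498825.3 m.
Inverse transverse Mercator on WGS84 gives φ = 40.60960035°, λ = 13.17240056°.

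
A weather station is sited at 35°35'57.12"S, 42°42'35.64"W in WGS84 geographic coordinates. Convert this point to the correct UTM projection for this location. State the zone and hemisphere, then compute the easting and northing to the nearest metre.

Longitude -42.7099° lies in the 6° band [-48°, -42°), giving zone 23; latitude is south of the equator, so 23S.
Zone 23 central meridian λ₀ = 6×23 − 183 = -45°; Δλ = +2.2901°.
Transverse Mercator on WGS84 with k₀ = 0.9996 gives E = 707458.554 m, N = 6058090.430 m.

Zone 23S: E 707459 m, N 6058090 m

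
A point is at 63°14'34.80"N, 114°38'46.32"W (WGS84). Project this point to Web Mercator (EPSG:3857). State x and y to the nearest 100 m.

Web Mercator is spherical with R = a = 6378137 m.
x = R·λ = 6378137 × -2.000953665 = -12762356.605 m.
y = R·ln tan(π/4 + φ/2) = 6378137 × 1.436169308 = 9160084.599 m.

x -12762400 m, y 9160100 m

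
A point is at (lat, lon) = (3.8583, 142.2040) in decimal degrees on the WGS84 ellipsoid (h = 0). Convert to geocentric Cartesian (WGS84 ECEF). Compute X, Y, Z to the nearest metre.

X -5028643 m, Y 3900053 m, Z 426313 m

WGS84: a = 6378137 m, e² = 0.006694380; N(φ) = a/√(1−e²sin²φ) = 6378233.666 m.
X = (N+h)·cosφ·cosλ = -5028642.979 m; Y = (N+h)·cosφ·sinλ = 3900053.064 m; Z = (N(1−e²)+h)·sinφ = 426312.825 m.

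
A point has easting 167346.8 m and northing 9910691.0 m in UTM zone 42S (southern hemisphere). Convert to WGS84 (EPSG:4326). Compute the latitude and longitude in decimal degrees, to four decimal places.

lat -0.8069°, lon 66.0116°

Zone 42S: λ₀ = 69°, k₀ = 0.9996, false easting 500000 m, false northing 10000000 m.
Meridian distance M = (N − FN)/k₀ = -89344.7 m.
Inverse transverse Mercator on WGS84 gives φ = -0.80689994°, λ = 66.01159965°.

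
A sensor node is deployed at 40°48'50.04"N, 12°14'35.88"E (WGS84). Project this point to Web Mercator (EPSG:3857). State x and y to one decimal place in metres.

x 1362917.9 m, y 4984930.6 m

Web Mercator is spherical with R = a = 6378137 m.
x = R·λ = 6378137 × 0.213685896 = 1362917.922 m.
y = R·ln tan(π/4 + φ/2) = 6378137 × 0.781565305 = 4984930.587 m.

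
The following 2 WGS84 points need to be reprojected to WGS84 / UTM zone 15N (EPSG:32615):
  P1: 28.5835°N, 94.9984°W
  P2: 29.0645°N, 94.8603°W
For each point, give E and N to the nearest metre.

P1: E 304559 m, N 3163474 m; P2: E 318903 m, N 3216560 m

UTM zone 15N: λ₀ = -93°, k₀ = 0.9996.
P1 (28.5835°, -94.9984°) → (304559.198, 3163473.527) m.
P2 (29.0645°, -94.8603°) → (318902.582, 3216560.237) m.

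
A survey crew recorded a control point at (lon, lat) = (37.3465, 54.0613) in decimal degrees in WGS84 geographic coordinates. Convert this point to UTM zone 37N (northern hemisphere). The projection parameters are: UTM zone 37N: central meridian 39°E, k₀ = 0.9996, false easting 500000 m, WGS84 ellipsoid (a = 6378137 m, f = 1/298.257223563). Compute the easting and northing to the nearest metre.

E 391778 m, N 5991606 m

Zone 37 central meridian λ₀ = 6×37 − 183 = 39°; Δλ = -1.6535°.
Transverse Mercator on WGS84 with k₀ = 0.9996 gives E = 391777.791 m, N = 5991606.450 m.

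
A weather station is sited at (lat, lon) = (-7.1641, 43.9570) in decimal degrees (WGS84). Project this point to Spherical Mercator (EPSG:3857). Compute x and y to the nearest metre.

x 4893271 m, y -799590 m

Web Mercator is spherical with R = a = 6378137 m.
x = R·λ = 6378137 × 0.767194379 = 4893270.857 m.
y = R·ln tan(π/4 + φ/2) = 6378137 × -0.125364223 = -799590.191 m.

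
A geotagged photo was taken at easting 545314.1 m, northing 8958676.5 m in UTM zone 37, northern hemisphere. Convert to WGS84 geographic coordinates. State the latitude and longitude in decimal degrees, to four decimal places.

Zone 37N: λ₀ = 39°, k₀ = 0.9996, false easting 500000 m.
Meridian distance M = (N − FN)/k₀ = 8962261.4 m.
Inverse transverse Mercator on WGS84 gives φ = 80.68190009°, λ = 41.50760139°.

lat 80.6819°, lon 41.5076°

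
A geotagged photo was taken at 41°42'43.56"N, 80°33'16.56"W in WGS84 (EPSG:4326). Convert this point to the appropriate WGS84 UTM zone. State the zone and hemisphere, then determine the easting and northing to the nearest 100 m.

Longitude -80.5546° lies in the 6° band [-84°, -78°), giving zone 17; latitude is north of the equator, so 17N.
Zone 17 central meridian λ₀ = 6×17 − 183 = -81°; Δλ = +0.4454°.
Transverse Mercator on WGS84 with k₀ = 0.9996 gives E = 537052.814 m, N = 4617907.651 m.

Zone 17N: E 537100 m, N 4617900 m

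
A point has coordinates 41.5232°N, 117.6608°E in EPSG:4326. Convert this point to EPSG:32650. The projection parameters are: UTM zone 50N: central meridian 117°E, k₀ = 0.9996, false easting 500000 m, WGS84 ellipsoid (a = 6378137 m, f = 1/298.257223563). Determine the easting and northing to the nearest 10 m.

E 555130 m, N 4597050 m

Zone 50 central meridian λ₀ = 6×50 − 183 = 117°; Δλ = +0.6608°.
Transverse Mercator on WGS84 with k₀ = 0.9996 gives E = 555132.661 m, N = 4597050.638 m.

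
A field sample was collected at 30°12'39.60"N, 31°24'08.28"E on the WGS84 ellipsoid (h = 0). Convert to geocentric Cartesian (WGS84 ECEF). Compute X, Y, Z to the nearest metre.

X 4708518 m, Y 2874351 m, Z 3190609 m

WGS84: a = 6378137 m, e² = 0.006694380; N(φ) = a/√(1−e²sin²φ) = 6383549.322 m.
X = (N+h)·cosφ·cosλ = 4708518.288 m; Y = (N+h)·cosφ·sinλ = 2874351.281 m; Z = (N(1−e²)+h)·sinφ = 3190608.698 m.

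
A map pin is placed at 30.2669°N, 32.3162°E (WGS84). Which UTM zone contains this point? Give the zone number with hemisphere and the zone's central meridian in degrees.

Zone 36N, central meridian 33°

UTM zone = ⌊(λ + 180)/6⌋ + 1; 32.3162° ∈ [30°, 36°) → zone 36.
Hemisphere: N (φ ≥ 0).
Central meridian λ₀ = 6×36 − 183 = 33°.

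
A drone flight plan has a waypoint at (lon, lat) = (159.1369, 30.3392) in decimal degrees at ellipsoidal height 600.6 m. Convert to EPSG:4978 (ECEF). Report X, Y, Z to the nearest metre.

WGS84: a = 6378137 m, e² = 0.006694380; N(φ) = a/√(1−e²sin²φ) = 6383591.024 m.
X = (N+h)·cosφ·cosλ = -5148617.167 m; Y = (N+h)·cosφ·sinλ = 1962267.288 m; Z = (N(1−e²)+h)·sinφ = 3203185.658 m.

X -5148617 m, Y 1962267 m, Z 3203186 m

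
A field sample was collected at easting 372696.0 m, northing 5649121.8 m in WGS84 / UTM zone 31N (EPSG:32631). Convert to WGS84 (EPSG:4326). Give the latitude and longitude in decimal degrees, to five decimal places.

lat 50.97960°, lon 1.18650°

Zone 31N: λ₀ = 3°, k₀ = 0.9996, false easting 500000 m.
Meridian distance M = (N − FN)/k₀ = 5651382.4 m.
Inverse transverse Mercator on WGS84 gives φ = 50.97959979°, λ = 1.18649965°.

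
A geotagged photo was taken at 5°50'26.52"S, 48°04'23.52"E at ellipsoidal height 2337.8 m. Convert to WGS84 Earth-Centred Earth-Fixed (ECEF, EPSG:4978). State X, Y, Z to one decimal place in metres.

X 4241324.4 m, Y 4722587.5 m, Z -644973.5 m

WGS84: a = 6378137 m, e² = 0.006694380; N(φ) = a/√(1−e²sin²φ) = 6378358.094 m.
X = (N+h)·cosφ·cosλ = 4241324.417 m; Y = (N+h)·cosφ·sinλ = 4722587.486 m; Z = (N(1−e²)+h)·sinφ = -644973.462 m.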